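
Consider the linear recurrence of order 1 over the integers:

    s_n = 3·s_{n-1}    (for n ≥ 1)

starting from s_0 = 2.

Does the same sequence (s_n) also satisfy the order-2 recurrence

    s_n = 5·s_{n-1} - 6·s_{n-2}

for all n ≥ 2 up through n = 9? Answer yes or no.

Terms s_0..s_9: 2, 6, 18, 54, 162, 486, 1458, 4374, 13122, 39366
n=2: candidate gives 18, actual s_2 = 18 ✓
n=3: candidate gives 54, actual s_3 = 54 ✓
n=4: candidate gives 162, actual s_4 = 162 ✓
n=5: candidate gives 486, actual s_5 = 486 ✓
n=6: candidate gives 1458, actual s_6 = 1458 ✓
n=7: candidate gives 4374, actual s_7 = 4374 ✓
n=8: candidate gives 13122, actual s_8 = 13122 ✓
n=9: candidate gives 39366, actual s_9 = 39366 ✓

yes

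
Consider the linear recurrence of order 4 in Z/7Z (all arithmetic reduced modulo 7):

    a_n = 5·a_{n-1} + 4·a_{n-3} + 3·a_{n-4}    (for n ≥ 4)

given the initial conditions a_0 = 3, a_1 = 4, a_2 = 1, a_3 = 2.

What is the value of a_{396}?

a_4 = 5·2 + 0·1 + 4·4 + 3·3 = 0
a_5 = 5·0 + 0·2 + 4·1 + 3·4 = 2
a_6 = 5·2 + 0·0 + 4·2 + 3·1 = 0
a_7 = 5·0 + 0·2 + 4·0 + 3·2 = 6
a_8 = 5·6 + 0·0 + 4·2 + 3·0 = 3
a_9 = 5·3 + 0·6 + 4·0 + 3·2 = 0
a_10 = 5·0 + 0·3 + 4·6 + 3·0 = 3
a_11 = 5·3 + 0·0 + 4·3 + 3·6 = 3
a_12 = 5·3 + 0·3 + 4·0 + 3·3 = 3
a_13 = 5·3 + 0·3 + 4·3 + 3·0 = 6
a_14 = 5·6 + 0·3 + 4·3 + 3·3 = 2
a_15 = 5·2 + 0·6 + 4·3 + 3·3 = 3
a_16 = 5·3 + 0·2 + 4·6 + 3·3 = 6
a_17 = 5·6 + 0·3 + 4·2 + 3·6 = 0
a_18 = 5·0 + 0·6 + 4·3 + 3·2 = 4
a_19 = 5·4 + 0·0 + 4·6 + 3·3 = 4
a_20 = 5·4 + 0·4 + 4·0 + 3·6 = 3
a_21 = 5·3 + 0·4 + 4·4 + 3·0 = 3
a_22 = 5·3 + 0·3 + 4·4 + 3·4 = 1
a_23 = 5·1 + 0·3 + 4·3 + 3·4 = 1
a_24 = 5·1 + 0·1 + 4·3 + 3·3 = 5
a_25 = 5·5 + 0·1 + 4·1 + 3·3 = 3
a_26 = 5·3 + 0·5 + 4·1 + 3·1 = 1
a_27 = 5·1 + 0·3 + 4·5 + 3·1 = 0
a_28 = 5·0 + 0·1 + 4·3 + 3·5 = 6
a_29 = 5·6 + 0·0 + 4·1 + 3·3 = 1
a_30 = 5·1 + 0·6 + 4·0 + 3·1 = 1
a_31 = 5·1 + 0·1 + 4·6 + 3·0 = 1
a_32 = 5·1 + 0·1 + 4·1 + 3·6 = 6
a_33 = 5·6 + 0·1 + 4·1 + 3·1 = 2
a_34 = 5·2 + 0·6 + 4·1 + 3·1 = 3
a_35 = 5·3 + 0·2 + 4·6 + 3·1 = 0
a_36 = 5·0 + 0·3 + 4·2 + 3·6 = 5
a_37 = 5·5 + 0·0 + 4·3 + 3·2 = 1
a_38 = 5·1 + 0·5 + 4·0 + 3·3 = 0
a_39 = 5·0 + 0·1 + 4·5 + 3·0 = 6
a_40 = 5·6 + 0·0 + 4·1 + 3·5 = 0
a_41 = 5·0 + 0·6 + 4·0 + 3·1 = 3
a_42 = 5·3 + 0·0 + 4·6 + 3·0 = 4
a_43 = 5·4 + 0·3 + 4·0 + 3·6 = 3
a_44 = 5·3 + 0·4 + 4·3 + 3·0 = 6
a_45 = 5·6 + 0·3 + 4·4 + 3·3 = 6
a_46 = 5·6 + 0·6 + 4·3 + 3·4 = 5
a_47 = 5·5 + 0·6 + 4·6 + 3·3 = 2
a_48 = 5·2 + 0·5 + 4·6 + 3·6 = 3
a_49 = 5·3 + 0·2 + 4·5 + 3·6 = 4
a_50 = 5·4 + 0·3 + 4·2 + 3·5 = 1
a_51 = 5·1 + 0·4 + 4·3 + 3·2 = 2
(a_48, a_49, a_50, a_51) = (3, 4, 1, 2) = (a_0, a_1, a_2, a_3), so the sequence has period 48.
396 ≡ 12 (mod 48), hence a_396 = a_12 = 3.

3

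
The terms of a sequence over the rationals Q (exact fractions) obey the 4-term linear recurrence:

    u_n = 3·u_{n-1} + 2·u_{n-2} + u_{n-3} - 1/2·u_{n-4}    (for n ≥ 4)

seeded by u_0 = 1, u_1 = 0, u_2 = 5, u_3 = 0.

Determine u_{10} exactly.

40465/2

u_4 = 3·0 + 2·5 + 1·0 + -1/2·1 = 19/2
u_5 = 3·19/2 + 2·0 + 1·5 + -1/2·0 = 67/2
u_6 = 3·67/2 + 2·19/2 + 1·0 + -1/2·5 = 117
u_7 = 3·117 + 2·67/2 + 1·19/2 + -1/2·0 = 855/2
u_8 = 3·855/2 + 2·117 + 1·67/2 + -1/2·19/2 = 6181/4
u_9 = 3·6181/4 + 2·855/2 + 1·117 + -1/2·67/2 = 5591
u_10 = 3·5591 + 2·6181/4 + 1·855/2 + -1/2·117 = 40465/2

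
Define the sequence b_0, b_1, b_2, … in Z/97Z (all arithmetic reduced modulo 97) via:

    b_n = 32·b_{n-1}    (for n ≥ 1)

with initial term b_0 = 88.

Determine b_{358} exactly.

b_1 = 32·88 = 3
b_2 = 32·3 = 96
b_3 = 32·96 = 65
b_4 = 32·65 = 43
b_5 = 32·43 = 18
b_6 = 32·18 = 91
b_7 = 32·91 = 2
b_8 = 32·2 = 64
b_9 = 32·64 = 11
b_10 = 32·11 = 61
b_11 = 32·61 = 12
b_12 = 32·12 = 93
b_13 = 32·93 = 66
b_14 = 32·66 = 75
b_15 = 32·75 = 72
b_16 = 32·72 = 73
b_17 = 32·73 = 8
b_18 = 32·8 = 62
b_19 = 32·62 = 44
b_20 = 32·44 = 50
b_21 = 32·50 = 48
b_22 = 32·48 = 81
b_23 = 32·81 = 70
b_24 = 32·70 = 9
b_25 = 32·9 = 94
b_26 = 32·94 = 1
b_27 = 32·1 = 32
b_28 = 32·32 = 54
b_29 = 32·54 = 79
b_30 = 32·79 = 6
b_31 = 32·6 = 95
b_32 = 32·95 = 33
b_33 = 32·33 = 86
b_34 = 32·86 = 36
b_35 = 32·36 = 85
b_36 = 32·85 = 4
b_37 = 32·4 = 31
b_38 = 32·31 = 22
b_39 = 32·22 = 25
b_40 = 32·25 = 24
b_41 = 32·24 = 89
b_42 = 32·89 = 35
b_43 = 32·35 = 53
b_44 = 32·53 = 47
b_45 = 32·47 = 49
b_46 = 32·49 = 16
b_47 = 32·16 = 27
b_48 = 32·27 = 88
(b_48) = (88) = (b_0), so the sequence has period 48.
358 ≡ 22 (mod 48), hence b_358 = b_22 = 81.

81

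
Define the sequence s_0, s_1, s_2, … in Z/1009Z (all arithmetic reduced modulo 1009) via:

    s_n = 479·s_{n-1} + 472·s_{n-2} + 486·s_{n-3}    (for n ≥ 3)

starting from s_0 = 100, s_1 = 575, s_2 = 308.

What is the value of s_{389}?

s_3 = 479·308 + 472·575 + 486·100 = 365
s_4 = 479·365 + 472·308 + 486·575 = 315
s_5 = 479·315 + 472·365 + 486·308 = 641
s_6 = 479·641 + 472·315 + 486·365 = 466
s_7 = 479·466 + 472·641 + 486·315 = 808
s_8 = 479·808 + 472·466 + 486·641 = 320
Continuing the recurrence:
  s_9 = 346;  s_10 = 135;  s_11 = 77;  s_12 = 365;  s_13 = 323;  s_14 = 170
  s_15 = 613;  s_16 = 111;  s_17 = 336;  s_18 = 700;  s_19 = 960;  s_20 = 31
  s_21 = 969;  s_22 = 919;  s_23 = 499;  s_24 = 526;  s_25 = 791;  s_26 = 926
  s_27 = 984;  s_28 = 305;  s_29 = 120;  s_30 = 607;  s_31 = 204;  s_32 = 598
  s_33 = 693;  s_34 = 993;  s_35 = 624;  s_36 = 544;  s_37 = 450;  s_38 = 670
  s_39 = 604;  s_40 = 912;  s_41 = 214;  s_42 = 143;  s_43 = 274;  s_44 = 46
  s_45 = 898;  s_46 = 807;  s_47 = 340;  s_48 = 453;  s_49 = 811;  s_50 = 685
  s_51 = 767;  s_52 = 184;  s_53 = 86;  s_54 = 340;  s_55 = 266;  s_56 = 756
  s_57 = 93;  s_58 = 930;  s_59 = 141;  s_60 = 783;  s_61 = 624;  s_62 = 428
  s_63 = 230;  s_64 = 969;  s_65 = 762;  s_66 = 821;  s_67 = 949;  s_68 = 606
  s_69 = 65;  s_70 = 442;  s_71 = 126;  s_72 = 895;  s_73 = 725;  s_74 = 544
  s_75 = 494;  s_76 = 202;  s_77 = 9;  s_78 = 715;  s_79 = 945;  s_80 = 426
  s_81 = 692;  s_82 = 972;  s_83 = 338;  s_84 = 466;  s_85 = 519;  s_86 = 178
  s_87 = 747;  s_88 = 880;  s_89 = 944;  s_90 = 607;  s_91 = 624;  s_92 = 878
  s_93 = 83;  s_94 = 687;  s_95 = 874;  s_96 = 264;  s_97 = 81;  s_98 = 933
  s_99 = 980;  s_100 = 702;  s_101 = 87;  s_102 = 728;  s_103 = 432;  s_104 = 543
  s_105 = 519;  s_106 = 477;  s_107 = 779;  s_108 = 941;  s_109 = 889;  s_110 = 444
  s_111 = 899;  s_112 = 685;  s_113 = 596;  s_114 = 394;  s_115 = 793;  s_116 = 848
  s_117 = 305;  s_118 = 442;  s_119 = 966;  s_120 = 260;  s_121 = 212;  s_122 = 561
  s_123 = 733;  s_124 = 523;  s_125 = 390;  s_126 = 866;  s_127 = 467;  s_128 = 659
  s_129 = 429;  s_130 = 877;  s_131 = 439;  s_132 = 294;  s_133 = 353;  s_134 = 565
  s_135 = 969;  s_136 = 343;  s_137 = 263;  s_138 = 39;  s_139 = 761;  s_140 = 191
  s_141 = 450;  s_142 = 527;  s_143 = 691;  s_144 = 314;  s_145 = 146;  s_146 = 27
  s_147 = 361;  s_148 = 333;  s_149 = 970;  s_150 = 142;  s_151 = 567;  s_152 = 819
  s_153 = 439;  s_154 = 635;  s_155 = 298;  s_156 = 975;  s_157 = 119;  s_158 = 125
  s_159 = 637;  s_160 = 195;  s_161 = 769;  s_162 = 106;  s_163 = 985;  s_164 = 598
  s_165 = 723;  s_166 = 410;  s_167 = 894;  s_168 = 448;  s_169 = 368;  s_170 = 886
  s_171 = 546;  s_172 = 924;  s_173 = 824;  s_174 = 406;  s_175 = 259;  s_176 = 776
  s_177 = 103;  s_178 = 659;  s_179 = 807;  s_180 = 999;  s_181 = 178;  s_182 = 532
  s_183 = 5;  s_184 = 983;  s_185 = 244;  s_186 = 80;  s_187 = 601;  s_188 = 263
  s_189 = 533;  s_190 = 544;  s_191 = 264;  s_192 = 538;  s_193 = 934;  s_194 = 228
  s_195 = 292;  s_196 = 153;  s_197 = 48;  s_198 = 5;  s_199 = 527;  s_200 = 646
  s_201 = 613;  s_202 = 38;  s_203 = 959;  s_204 = 303;  s_205 = 763;  s_206 = 882
  s_207 = 583;  s_208 = 875;  s_209 = 945;  s_210 = 751;  s_211 = 39;  s_212 = 1007
  s_213 = 25;  s_214 = 724;  s_215 = 438;  s_216 = 658;  s_217 = 997;  s_218 = 79
  s_219 = 833;  s_220 = 629;  s_221 = 327;  s_222 = 709;  s_223 = 521;  s_224 = 505
  s_225 = 965;  s_226 = 296;  s_227 = 179;  s_228 = 251;  s_229 = 468;  s_230 = 813
  s_231 = 784;  s_232 = 927;  s_233 = 417;  s_234 = 230;  s_235 = 766;  s_236 = 88
  s_237 = 894;  s_238 = 532;  s_239 = 147;  s_240 = 260;  s_241 = 444;  s_242 = 211
  s_243 = 100;  s_244 = 36;  s_245 = 505;  s_246 = 751;  s_247 = 95;  s_248 = 656
  s_249 = 597;  s_250 = 41;  s_251 = 713;  s_252 = 216;  s_253 = 831;  s_254 = 977
  s_255 = 587;  s_256 = 968;  s_257 = 722;  s_258 = 314;  s_259 = 61;  s_260 = 612
  s_261 = 314;  s_262 = 740;  s_263 = 972;  s_264 = 850;  s_265 = 648;  s_266 = 427
  s_267 = 254;  s_268 = 450;  s_269 = 118;  s_270 = 874;  s_271 = 868;  s_272 = 755
  s_273 = 440;  s_274 = 148;  s_275 = 751;  s_276 = 692;  s_277 = 109;  s_278 = 188
  s_279 = 555;  s_280 = 928;  s_281 = 730;  s_282 = 993;  s_283 = 884;  s_284 = 797
  s_285 = 179;  s_286 = 602;  s_287 = 411;  s_288 = 949;  s_289 = 747;  s_290 = 523
  s_291 = 829;  s_292 = 7;  s_293 = 32;  s_294 = 773;  s_295 = 308;  s_296 = 233
  s_297 = 18;  s_298 = 901;  s_299 = 381;  s_300 = 20;  s_301 = 709;  s_302 = 456
  s_303 = 779;  s_304 = 631;  s_305 = 606;  s_306 = 78;  s_307 = 444;  s_308 = 157
  s_309 = 808;  s_310 = 890;  s_311 = 104;  s_312 = 898;  s_313 = 643;  s_314 = 422
  s_315 = 665;  s_316 = 819;  s_317 = 146;  s_318 = 744;  s_319 = 987;  s_320 = 923
  s_321 = 243;  s_322 = 537;  s_323 = 180;  s_324 = 705;  s_325 = 544;  s_326 = 750
  s_327 = 98;  s_328 = 395;  s_329 = 615;  s_330 = 946;  s_331 = 41;  s_332 = 219
  s_333 = 807;  s_334 = 302;  s_335 = 362;  s_336 = 835;  s_337 = 202;  s_338 = 870
  s_339 = 703;  s_340 = 7;  s_341 = 230;  s_342 = 73;  s_343 = 624;  s_344 = 163
  s_345 = 447;  s_346 = 12;  s_347 = 313;  s_348 = 512;  s_349 = 261;  s_350 = 175
  s_351 = 790;  s_352 = 618;  s_353 = 229;  s_354 = 325;  s_355 = 80;  s_356 = 314
  s_357 = 29;  s_358 = 188;  s_359 = 58;  s_360 = 451;  s_361 = 794;  s_362 = 851
  s_363 = 655;  s_364 = 482;  s_365 = 119;  s_366 = 462;  s_367 = 155;  s_368 = 20
  s_369 = 536;  s_370 = 472;  s_371 = 444;  s_372 = 755;  s_373 = 468;  s_374 = 215
  s_375 = 655;  s_376 = 949;  s_377 = 481;  s_378 = 774;  s_379 = 551;  s_380 = 328
  s_381 = 274;  s_382 = 916;  s_383 = 11;  s_384 = 700;  s_385 = 666;  s_386 = 928
  s_387 = 263
s_388 = 479·263 + 472·928 + 486·666 = 758
s_389 = 479·758 + 472·263 + 486·928 = 865

865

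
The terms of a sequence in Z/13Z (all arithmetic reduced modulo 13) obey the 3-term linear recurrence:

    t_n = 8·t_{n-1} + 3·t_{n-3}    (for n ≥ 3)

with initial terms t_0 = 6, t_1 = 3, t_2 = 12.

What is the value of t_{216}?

6

t_3 = 8·12 + 0·3 + 3·6 = 10
t_4 = 8·10 + 0·12 + 3·3 = 11
t_5 = 8·11 + 0·10 + 3·12 = 7
t_6 = 8·7 + 0·11 + 3·10 = 8
t_7 = 8·8 + 0·7 + 3·11 = 6
t_8 = 8·6 + 0·8 + 3·7 = 4
t_9 = 8·4 + 0·6 + 3·8 = 4
t_10 = 8·4 + 0·4 + 3·6 = 11
t_11 = 8·11 + 0·4 + 3·4 = 9
t_12 = 8·9 + 0·11 + 3·4 = 6
t_13 = 8·6 + 0·9 + 3·11 = 3
t_14 = 8·3 + 0·6 + 3·9 = 12
(t_12, t_13, t_14) = (6, 3, 12) = (t_0, t_1, t_2), so the sequence has period 12.
216 ≡ 0 (mod 12), hence t_216 = t_0 = 6.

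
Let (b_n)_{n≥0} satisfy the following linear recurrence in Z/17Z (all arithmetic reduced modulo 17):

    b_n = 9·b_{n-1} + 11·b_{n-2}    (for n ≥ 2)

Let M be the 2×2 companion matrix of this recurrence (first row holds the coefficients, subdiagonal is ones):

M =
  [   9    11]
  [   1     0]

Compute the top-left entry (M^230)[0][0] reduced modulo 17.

(M^230)[0][0] is the top entry after applying M 230 times to the unit state (1, 0). Equivalently it is h_{231} for the auxiliary sequence (h_n) obeying the same recurrence with h_1 = 1 and h_i = 0 for 0 ≤ i < 1:
h_2 = 9·1 + 11·0 = 9
h_3 = 9·9 + 11·1 = 7
h_4 = 9·7 + 11·9 = 9
h_5 = 9·9 + 11·7 = 5
h_6 = 9·5 + 11·9 = 8
h_7 = 9·8 + 11·5 = 8
Continuing the recurrence:
  h_8 = 7;  h_9 = 15;  h_10 = 8;  h_11 = 16;  h_12 = 11;  h_13 = 3
  h_14 = 12;  h_15 = 5;  h_16 = 7;  h_17 = 16;  h_18 = 0;  h_19 = 6
  h_20 = 3;  h_21 = 8;  h_22 = 3;  h_23 = 13;  h_24 = 14;  h_25 = 14
  h_26 = 8;  h_27 = 5;  h_28 = 14;  h_29 = 11;  h_30 = 15;  h_31 = 1
  h_32 = 4;  h_33 = 13;  h_34 = 8;  h_35 = 11;  h_36 = 0;  h_37 = 2
  h_38 = 1;  h_39 = 14;  h_40 = 1;  h_41 = 10;  h_42 = 16;  h_43 = 16
  h_44 = 14;  h_45 = 13;  h_46 = 16;  h_47 = 15;  h_48 = 5;  h_49 = 6
  h_50 = 7;  h_51 = 10;  h_52 = 14;  h_53 = 15;  h_54 = 0;  h_55 = 12
  h_56 = 6;  h_57 = 16;  h_58 = 6;  h_59 = 9;  h_60 = 11;  h_61 = 11
  h_62 = 16;  h_63 = 10;  h_64 = 11;  h_65 = 5;  h_66 = 13;  h_67 = 2
  h_68 = 8;  h_69 = 9;  h_70 = 16;  h_71 = 5;  h_72 = 0;  h_73 = 4
  h_74 = 2;  h_75 = 11;  h_76 = 2;  h_77 = 3;  h_78 = 15;  h_79 = 15
  h_80 = 11;  h_81 = 9;  h_82 = 15;  h_83 = 13;  h_84 = 10;  h_85 = 12
  h_86 = 14;  h_87 = 3;  h_88 = 11;  h_89 = 13;  h_90 = 0;  h_91 = 7
  h_92 = 12;  h_93 = 15;  h_94 = 12;  h_95 = 1;  h_96 = 5;  h_97 = 5
  h_98 = 15;  h_99 = 3;  h_100 = 5;  h_101 = 10;  h_102 = 9;  h_103 = 4
  h_104 = 16;  h_105 = 1;  h_106 = 15;  h_107 = 10;  h_108 = 0;  h_109 = 8
  h_110 = 4;  h_111 = 5;  h_112 = 4;  h_113 = 6;  h_114 = 13;  h_115 = 13
  h_116 = 5;  h_117 = 1;  h_118 = 13;  h_119 = 9;  h_120 = 3;  h_121 = 7
  h_122 = 11;  h_123 = 6;  h_124 = 5;  h_125 = 9;  h_126 = 0;  h_127 = 14
  h_128 = 7;  h_129 = 13;  h_130 = 7;  h_131 = 2;  h_132 = 10;  h_133 = 10
  h_134 = 13;  h_135 = 6;  h_136 = 10;  h_137 = 3;  h_138 = 1;  h_139 = 8
  h_140 = 15;  h_141 = 2;  h_142 = 13;  h_143 = 3;  h_144 = 0;  h_145 = 16
  h_146 = 8;  h_147 = 10;  h_148 = 8;  h_149 = 12;  h_150 = 9;  h_151 = 9
  h_152 = 10;  h_153 = 2;  h_154 = 9;  h_155 = 1;  h_156 = 6;  h_157 = 14
  h_158 = 5;  h_159 = 12;  h_160 = 10;  h_161 = 1;  h_162 = 0;  h_163 = 11
  h_164 = 14;  h_165 = 9;  h_166 = 14;  h_167 = 4;  h_168 = 3;  h_169 = 3
  h_170 = 9;  h_171 = 12;  h_172 = 3;  h_173 = 6;  h_174 = 2;  h_175 = 16
  h_176 = 13;  h_177 = 4;  h_178 = 9;  h_179 = 6;  h_180 = 0;  h_181 = 15
  h_182 = 16;  h_183 = 3;  h_184 = 16;  h_185 = 7;  h_186 = 1;  h_187 = 1
  h_188 = 3;  h_189 = 4;  h_190 = 1;  h_191 = 2;  h_192 = 12;  h_193 = 11
  h_194 = 10;  h_195 = 7;  h_196 = 3;  h_197 = 2;  h_198 = 0;  h_199 = 5
  h_200 = 11;  h_201 = 1;  h_202 = 11;  h_203 = 8;  h_204 = 6;  h_205 = 6
  h_206 = 1;  h_207 = 7;  h_208 = 6;  h_209 = 12;  h_210 = 4;  h_211 = 15
  h_212 = 9;  h_213 = 8;  h_214 = 1;  h_215 = 12;  h_216 = 0;  h_217 = 13
  h_218 = 15;  h_219 = 6;  h_220 = 15;  h_221 = 14;  h_222 = 2;  h_223 = 2
  h_224 = 6;  h_225 = 8;  h_226 = 2;  h_227 = 4;  h_228 = 7;  h_229 = 5
h_230 = 9·5 + 11·7 = 3
h_231 = 9·3 + 11·5 = 14

14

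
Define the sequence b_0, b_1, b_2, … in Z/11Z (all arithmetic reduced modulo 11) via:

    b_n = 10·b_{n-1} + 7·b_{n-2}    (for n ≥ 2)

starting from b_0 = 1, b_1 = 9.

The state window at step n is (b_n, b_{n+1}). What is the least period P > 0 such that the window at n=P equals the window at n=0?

60

n=0: window = (1, 9)
n=1: window = (9, 9)
n=2: window = (9, 10)
n=3: window = (10, 9)
n=4: window = (9, 6)
n=5: window = (6, 2)
n=6: window = (2, 7)
n=7: window = (7, 7)
n=8: window = (7, 9)
n=9: window = (9, 7)
n=10: window = (7, 1)
n=11: window = (1, 4)
n=12: window = (4, 3)
n=13: window = (3, 3)
n=14: window = (3, 7)
n=15: window = (7, 3)
n=16: window = (3, 2)
n=17: window = (2, 8)
n=18: window = (8, 6)
n=19: window = (6, 6)
n=20: window = (6, 3)
n=21: window = (3, 6)
n=22: window = (6, 4)
n=23: window = (4, 5)
n=24: window = (5, 1)
n=25: window = (1, 1)
n=26: window = (1, 6)
n=27: window = (6, 1)
n=28: window = (1, 8)
n=29: window = (8, 10)
n=30: window = (10, 2)
n=31: window = (2, 2)
n=32: window = (2, 1)
n=33: window = (1, 2)
n=34: window = (2, 5)
n=35: window = (5, 9)
n=36: window = (9, 4)
n=37: window = (4, 4)
n=38: window = (4, 2)
n=39: window = (2, 4)
n=40: window = (4, 10)
…
n=58: window = (10, 3)
n=59: window = (3, 1)
n=60: window = (1, 9)
window at n=60 equals window at n=0 → period = 60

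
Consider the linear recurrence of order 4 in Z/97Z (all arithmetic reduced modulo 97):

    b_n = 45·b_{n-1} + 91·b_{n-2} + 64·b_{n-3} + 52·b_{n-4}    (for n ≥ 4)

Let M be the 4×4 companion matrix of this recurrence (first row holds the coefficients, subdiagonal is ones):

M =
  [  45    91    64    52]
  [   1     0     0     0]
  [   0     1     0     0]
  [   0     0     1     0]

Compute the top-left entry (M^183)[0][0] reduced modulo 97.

90

(M^183)[0][0] is the top entry after applying M 183 times to the unit state (1, 0, 0, 0). Equivalently it is h_{186} for the auxiliary sequence (h_n) obeying the same recurrence with h_3 = 1 and h_i = 0 for 0 ≤ i < 3:
h_4 = 45·1 + 91·0 + 64·0 + 52·0 = 45
h_5 = 45·45 + 91·1 + 64·0 + 52·0 = 79
h_6 = 45·79 + 91·45 + 64·1 + 52·0 = 51
h_7 = 45·51 + 91·79 + 64·45 + 52·1 = 0
h_8 = 45·0 + 91·51 + 64·79 + 52·45 = 9
h_9 = 45·9 + 91·0 + 64·51 + 52·79 = 17
Continuing the recurrence:
  h_10 = 65;  h_11 = 4;  h_12 = 85;  h_13 = 18;  h_14 = 56;  h_15 = 9
  h_16 = 15;  h_17 = 0;  h_18 = 3;  h_19 = 11;  h_20 = 93;  h_21 = 43
  h_22 = 6;  h_23 = 37;  h_24 = 2;  h_25 = 63;  h_26 = 71;  h_27 = 19
  h_28 = 6;  h_29 = 22;  h_30 = 42;  h_31 = 26;  h_32 = 19;  h_33 = 69
  h_34 = 49;  h_35 = 91;  h_36 = 87;  h_37 = 5;  h_38 = 24;  h_39 = 1
  h_40 = 89;  h_41 = 72;  h_42 = 41;  h_43 = 80;  h_44 = 77;  h_45 = 41
  h_46 = 2;  h_47 = 8;  h_48 = 89;  h_49 = 9;  h_50 = 2;  h_51 = 37
  h_52 = 67;  h_53 = 91;  h_54 = 54;  h_55 = 45;  h_56 = 48;  h_57 = 87
  h_58 = 3;  h_59 = 78;  h_60 = 13;  h_61 = 80;  h_62 = 37;  h_63 = 59
  h_64 = 81;  h_65 = 22;  h_66 = 93;  h_67 = 83;  h_68 = 67;  h_69 = 10
  h_70 = 11;  h_71 = 18;  h_72 = 18;  h_73 = 83;  h_74 = 16;  h_75 = 79
  h_76 = 7;  h_77 = 40;  h_78 = 80;  h_79 = 59;  h_80 = 55;  h_81 = 9
  h_82 = 57;  h_83 = 78;  h_84 = 8;  h_85 = 31;  h_86 = 88;  h_87 = 0
  h_88 = 29;  h_89 = 13;  h_90 = 40;  h_91 = 86;  h_92 = 53;  h_93 = 61
  h_94 = 20;  h_95 = 56;  h_96 = 39;  h_97 = 51;  h_98 = 89;  h_99 = 86
  h_100 = 92;  h_101 = 41;  h_102 = 76;  h_103 = 51;  h_104 = 32;  h_105 = 79
  h_106 = 6;  h_107 = 34;  h_108 = 66;  h_109 = 80;  h_110 = 66;  h_111 = 43
  h_112 = 3;  h_113 = 16;  h_114 = 96;  h_115 = 56;  h_116 = 20;  h_117 = 71
  h_118 = 11;  h_119 = 90;  h_120 = 62;  h_121 = 50;  h_122 = 62;  h_123 = 80
  h_124 = 49;  h_125 = 48;  h_126 = 25;  h_127 = 82;  h_128 = 42;  h_129 = 62
  h_130 = 65;  h_131 = 96;  h_132 = 91;  h_133 = 39;  h_134 = 63;  h_135 = 31
  h_136 = 0;  h_137 = 54;  h_138 = 27;  h_139 = 78;  h_140 = 14;  h_141 = 42
  h_142 = 54;  h_143 = 49;  h_144 = 59;  h_145 = 47;  h_146 = 42;  h_147 = 75
  h_148 = 81;  h_149 = 82;  h_150 = 3;  h_151 = 94;  h_152 = 92;  h_153 = 78
  h_154 = 12;  h_155 = 81;  h_156 = 60;  h_157 = 54;  h_158 = 21;  h_159 = 40
  h_160 = 5;  h_161 = 63;  h_162 = 55;  h_163 = 35;  h_164 = 8;  h_165 = 59
  h_166 = 44;  h_167 = 78;  h_168 = 66;  h_169 = 44;  h_170 = 37;  h_171 = 78
  h_172 = 30;  h_173 = 9;  h_174 = 60;  h_175 = 86;  h_176 = 20;  h_177 = 36
  h_178 = 36;  h_179 = 75;  h_180 = 4;  h_181 = 26;  h_182 = 58;  h_183 = 14
  h_184 = 20
h_185 = 45·20 + 91·14 + 64·58 + 52·26 = 60
h_186 = 45·60 + 91·20 + 64·14 + 52·58 = 90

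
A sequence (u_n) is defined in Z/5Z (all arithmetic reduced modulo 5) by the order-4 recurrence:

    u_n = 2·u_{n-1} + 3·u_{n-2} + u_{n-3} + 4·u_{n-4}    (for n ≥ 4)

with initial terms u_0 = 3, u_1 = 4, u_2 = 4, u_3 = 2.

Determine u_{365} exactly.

u_4 = 2·2 + 3·4 + 1·4 + 4·3 = 2
u_5 = 2·2 + 3·2 + 1·4 + 4·4 = 0
u_6 = 2·0 + 3·2 + 1·2 + 4·4 = 4
u_7 = 2·4 + 3·0 + 1·2 + 4·2 = 3
u_8 = 2·3 + 3·4 + 1·0 + 4·2 = 1
u_9 = 2·1 + 3·3 + 1·4 + 4·0 = 0
Continuing the recurrence:
  u_10 = 2;  u_11 = 2;  u_12 = 4;  u_13 = 1;  u_14 = 4;  u_15 = 3
  u_16 = 0;  u_17 = 2;  u_18 = 3;  u_19 = 4;  u_20 = 4;  u_21 = 1
  u_22 = 0;  u_23 = 3;  u_24 = 3;  u_25 = 4;  u_26 = 0;  u_27 = 2
  u_28 = 0;  u_29 = 2;  u_30 = 1;  u_31 = 1;  u_32 = 2;  u_33 = 1
  u_34 = 3;  u_35 = 0;  u_36 = 3;  u_37 = 3;  u_38 = 2;  u_39 = 1
  u_40 = 3;  u_41 = 3;  u_42 = 4;  u_43 = 4;  u_44 = 0;  u_45 = 3
  u_46 = 1;  u_47 = 2;  u_48 = 0;  u_49 = 4;  u_50 = 4;  u_51 = 3
  u_52 = 2;  u_53 = 3;  u_54 = 1;  u_55 = 0;  u_56 = 4;  u_57 = 1
  u_58 = 3;  u_59 = 3;  u_60 = 2;  u_61 = 0;  u_62 = 1;  u_63 = 1
  u_64 = 3;  u_65 = 0;  u_66 = 4;  u_67 = 0;  u_68 = 4;  u_69 = 2
  u_70 = 2;  u_71 = 4;  u_72 = 2;  u_73 = 1;  u_74 = 0;  u_75 = 1
  u_76 = 1;  u_77 = 4;  u_78 = 2;  u_79 = 1;  u_80 = 1;  u_81 = 3
  u_82 = 3;  u_83 = 0;  u_84 = 1;  u_85 = 2;  u_86 = 4;  u_87 = 0
  u_88 = 3;  u_89 = 3;  u_90 = 1;  u_91 = 4;  u_92 = 1;  u_93 = 2
  u_94 = 0;  u_95 = 3;  u_96 = 2;  u_97 = 1;  u_98 = 1;  u_99 = 4
  u_100 = 0;  u_101 = 2;  u_102 = 2;  u_103 = 1;  u_104 = 0;  u_105 = 3
  u_106 = 0;  u_107 = 3;  u_108 = 4;  u_109 = 4;  u_110 = 3;  u_111 = 4
  u_112 = 2;  u_113 = 0;  u_114 = 2;  u_115 = 2;  u_116 = 3;  u_117 = 4
  u_118 = 2;  u_119 = 2;  u_120 = 1;  u_121 = 1;  u_122 = 0;  u_123 = 2
  u_124 = 4;  u_125 = 3;  u_126 = 0;  u_127 = 1;  u_128 = 1;  u_129 = 2
  u_130 = 3;  u_131 = 2;  u_132 = 4;  u_133 = 0;  u_134 = 1;  u_135 = 4
  u_136 = 2;  u_137 = 2;  u_138 = 3;  u_139 = 0;  u_140 = 4;  u_141 = 4
  u_142 = 2;  u_143 = 0;  u_144 = 1;  u_145 = 0;  u_146 = 1;  u_147 = 3
  u_148 = 3;  u_149 = 1;  u_150 = 3;  u_151 = 4;  u_152 = 0;  u_153 = 4
  u_154 = 4;  u_155 = 1;  u_156 = 3;  u_157 = 4;  u_158 = 4;  u_159 = 2
  u_160 = 2;  u_161 = 0;  u_162 = 4;  u_163 = 3;  u_164 = 1;  u_165 = 0
  u_166 = 2;  u_167 = 2;  u_168 = 4;  u_169 = 1;  u_170 = 4;  u_171 = 3
  u_172 = 0;  u_173 = 2;  u_174 = 3;  u_175 = 4;  u_176 = 4;  u_177 = 1
  u_178 = 0;  u_179 = 3;  u_180 = 3;  u_181 = 4;  u_182 = 0;  u_183 = 2
  u_184 = 0;  u_185 = 2;  u_186 = 1;  u_187 = 1;  u_188 = 2;  u_189 = 1
  u_190 = 3;  u_191 = 0;  u_192 = 3;  u_193 = 3;  u_194 = 2;  u_195 = 1
  u_196 = 3;  u_197 = 3;  u_198 = 4;  u_199 = 4;  u_200 = 0;  u_201 = 3
  u_202 = 1;  u_203 = 2;  u_204 = 0;  u_205 = 4;  u_206 = 4;  u_207 = 3
  u_208 = 2;  u_209 = 3;  u_210 = 1;  u_211 = 0;  u_212 = 4;  u_213 = 1
  u_214 = 3;  u_215 = 3;  u_216 = 2;  u_217 = 0;  u_218 = 1;  u_219 = 1
  u_220 = 3;  u_221 = 0;  u_222 = 4;  u_223 = 0;  u_224 = 4;  u_225 = 2
  u_226 = 2;  u_227 = 4;  u_228 = 2;  u_229 = 1;  u_230 = 0;  u_231 = 1
  u_232 = 1;  u_233 = 4;  u_234 = 2;  u_235 = 1;  u_236 = 1;  u_237 = 3
  u_238 = 3;  u_239 = 0;  u_240 = 1;  u_241 = 2;  u_242 = 4;  u_243 = 0
  u_244 = 3;  u_245 = 3;  u_246 = 1;  u_247 = 4;  u_248 = 1;  u_249 = 2
  u_250 = 0;  u_251 = 3;  u_252 = 2;  u_253 = 1;  u_254 = 1;  u_255 = 4
  u_256 = 0;  u_257 = 2;  u_258 = 2;  u_259 = 1;  u_260 = 0;  u_261 = 3
  u_262 = 0;  u_263 = 3;  u_264 = 4;  u_265 = 4;  u_266 = 3;  u_267 = 4
  u_268 = 2;  u_269 = 0;  u_270 = 2;  u_271 = 2;  u_272 = 3;  u_273 = 4
  u_274 = 2;  u_275 = 2;  u_276 = 1;  u_277 = 1;  u_278 = 0;  u_279 = 2
  u_280 = 4;  u_281 = 3;  u_282 = 0;  u_283 = 1;  u_284 = 1;  u_285 = 2
  u_286 = 3;  u_287 = 2;  u_288 = 4;  u_289 = 0;  u_290 = 1;  u_291 = 4
  u_292 = 2;  u_293 = 2;  u_294 = 3;  u_295 = 0;  u_296 = 4;  u_297 = 4
  u_298 = 2;  u_299 = 0;  u_300 = 1;  u_301 = 0;  u_302 = 1;  u_303 = 3
  u_304 = 3;  u_305 = 1;  u_306 = 3;  u_307 = 4;  u_308 = 0;  u_309 = 4
  u_310 = 4;  u_311 = 1;  u_312 = 3;  u_313 = 4;  u_314 = 4;  u_315 = 2
  u_316 = 2;  u_317 = 0;  u_318 = 4;  u_319 = 3;  u_320 = 1;  u_321 = 0
  u_322 = 2;  u_323 = 2;  u_324 = 4;  u_325 = 1;  u_326 = 4;  u_327 = 3
  u_328 = 0;  u_329 = 2;  u_330 = 3;  u_331 = 4;  u_332 = 4;  u_333 = 1
  u_334 = 0;  u_335 = 3;  u_336 = 3;  u_337 = 4;  u_338 = 0;  u_339 = 2
  u_340 = 0;  u_341 = 2;  u_342 = 1;  u_343 = 1;  u_344 = 2;  u_345 = 1
  u_346 = 3;  u_347 = 0;  u_348 = 3;  u_349 = 3;  u_350 = 2;  u_351 = 1
  u_352 = 3;  u_353 = 3;  u_354 = 4;  u_355 = 4;  u_356 = 0;  u_357 = 3
  u_358 = 1;  u_359 = 2;  u_360 = 0;  u_361 = 4;  u_362 = 4;  u_363 = 3
u_364 = 2·3 + 3·4 + 1·4 + 4·0 = 2
u_365 = 2·2 + 3·3 + 1·4 + 4·4 = 3

3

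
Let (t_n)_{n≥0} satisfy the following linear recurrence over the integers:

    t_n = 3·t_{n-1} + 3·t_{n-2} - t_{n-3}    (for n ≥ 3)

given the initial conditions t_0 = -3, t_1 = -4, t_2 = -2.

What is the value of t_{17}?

-1329916564

t_3 = 3·-2 + 3·-4 + -1·-3 = -15
t_4 = 3·-15 + 3·-2 + -1·-4 = -47
t_5 = 3·-47 + 3·-15 + -1·-2 = -184
t_6 = 3·-184 + 3·-47 + -1·-15 = -678
t_7 = 3·-678 + 3·-184 + -1·-47 = -2539
t_8 = 3·-2539 + 3·-678 + -1·-184 = -9467
t_9 = 3·-9467 + 3·-2539 + -1·-678 = -35340
t_10 = 3·-35340 + 3·-9467 + -1·-2539 = -131882
t_11 = 3·-131882 + 3·-35340 + -1·-9467 = -492199
t_12 = 3·-492199 + 3·-131882 + -1·-35340 = -1836903
t_13 = 3·-1836903 + 3·-492199 + -1·-131882 = -6855424
t_14 = 3·-6855424 + 3·-1836903 + -1·-492199 = -25584782
t_15 = 3·-25584782 + 3·-6855424 + -1·-1836903 = -95483715
t_16 = 3·-95483715 + 3·-25584782 + -1·-6855424 = -356350067
t_17 = 3·-356350067 + 3·-95483715 + -1·-25584782 = -1329916564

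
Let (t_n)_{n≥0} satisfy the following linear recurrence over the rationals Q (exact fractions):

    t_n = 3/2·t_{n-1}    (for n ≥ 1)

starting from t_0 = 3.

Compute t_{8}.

t_1 = 3/2·3 = 9/2
t_2 = 3/2·9/2 = 27/4
t_3 = 3/2·27/4 = 81/8
t_4 = 3/2·81/8 = 243/16
t_5 = 3/2·243/16 = 729/32
t_6 = 3/2·729/32 = 2187/64
t_7 = 3/2·2187/64 = 6561/128
t_8 = 3/2·6561/128 = 19683/256

19683/256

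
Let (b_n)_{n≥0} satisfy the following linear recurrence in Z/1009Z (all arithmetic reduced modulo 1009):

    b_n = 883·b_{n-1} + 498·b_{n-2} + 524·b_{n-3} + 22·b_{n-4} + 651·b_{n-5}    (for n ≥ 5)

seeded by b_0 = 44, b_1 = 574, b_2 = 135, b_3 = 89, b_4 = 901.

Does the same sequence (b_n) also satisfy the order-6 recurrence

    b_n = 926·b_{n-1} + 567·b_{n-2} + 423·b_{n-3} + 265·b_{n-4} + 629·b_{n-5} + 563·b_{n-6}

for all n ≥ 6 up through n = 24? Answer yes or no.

no

Terms b_0..b_24: 44, 574, 135, 89, 901, 430, 508, 754, 957, 150, 691, 946, 158, 757, 584, 206, 445, 843, 493, 898, 595, 437, 99, 990, 542
n=6: candidate gives 83, actual b_6 = 508 ✗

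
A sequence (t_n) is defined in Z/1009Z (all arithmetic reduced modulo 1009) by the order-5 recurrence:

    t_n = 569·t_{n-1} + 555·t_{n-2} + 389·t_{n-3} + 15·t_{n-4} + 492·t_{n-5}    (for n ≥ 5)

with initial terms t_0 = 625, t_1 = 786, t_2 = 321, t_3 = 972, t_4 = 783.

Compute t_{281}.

738

t_5 = 569·783 + 555·972 + 389·321 + 15·786 + 492·625 = 402
t_6 = 569·402 + 555·783 + 389·972 + 15·321 + 492·786 = 158
t_7 = 569·158 + 555·402 + 389·783 + 15·972 + 492·321 = 64
t_8 = 569·64 + 555·158 + 389·402 + 15·783 + 492·972 = 586
t_9 = 569·586 + 555·64 + 389·158 + 15·402 + 492·783 = 356
t_10 = 569·356 + 555·586 + 389·64 + 15·158 + 492·402 = 130
Continuing the recurrence:
  t_11 = 43;  t_12 = 931;  t_13 = 825;  t_14 = 438;  t_15 = 754;  t_16 = 1000
  t_17 = 762;  t_18 = 243;  t_19 = 489;  t_20 = 727;  t_21 = 576;  t_22 = 407
  t_23 = 389;  t_24 = 557;  t_25 = 43;  t_26 = 517;  t_27 = 184;  t_28 = 683
  t_29 = 936;  t_30 = 109;  t_31 = 466;  t_32 = 479;  t_33 = 423;  t_34 = 702
  t_35 = 295;  t_36 = 928;  t_37 = 84;  t_38 = 245;  t_39 = 834;  t_40 = 102
  t_41 = 473;  t_42 = 984;  t_43 = 265;  t_44 = 231;  t_45 = 161;  t_46 = 290
  t_47 = 911;  t_48 = 980;  t_49 = 582;  t_50 = 290;  t_51 = 441;  t_52 = 370
  t_53 = 544;  t_54 = 417;  t_55 = 1002;  t_56 = 695;  t_57 = 350;  t_58 = 423
  t_59 = 233;  t_60 = 928;  t_61 = 662;  t_62 = 550;  t_63 = 794;  t_64 = 922
  t_65 = 65;  t_66 = 895;  t_67 = 923;  t_68 = 733;  t_69 = 652;  t_70 = 716
  t_71 = 131;  t_72 = 38;  t_73 = 643;  t_74 = 582;  t_75 = 619;  t_76 = 541
  t_77 = 31;  t_78 = 896;  t_79 = 900;  t_80 = 204;  t_81 = 786;  t_82 = 876
  t_83 = 267;  t_84 = 324;  t_85 = 461;  t_86 = 411;  t_87 = 378;  t_88 = 981
  t_89 = 425;  t_90 = 904;  t_91 = 799;  t_92 = 577;  t_93 = 59;  t_94 = 366
  t_95 = 988;  t_96 = 405;  t_97 = 173;  t_98 = 447;  t_99 = 531;  t_100 = 801
  t_101 = 168;  t_102 = 48;  t_103 = 144;  t_104 = 208;  t_105 = 84;  t_106 = 937
  t_107 = 341;  t_108 = 391;  t_109 = 984;  t_110 = 329;  t_111 = 488;  t_112 = 617
  t_113 = 494;  t_114 = 806;  t_115 = 806;  t_116 = 446;  t_117 = 795;  t_118 = 244
  t_119 = 838;  t_120 = 931;  t_121 = 321;  t_122 = 473;  t_123 = 672;  t_124 = 348
  t_125 = 982;  t_126 = 830;  t_127 = 1;  t_128 = 549;  t_129 = 426;  t_130 = 775
  t_131 = 758;  t_132 = 634;  t_133 = 286;  t_134 = 494;  t_135 = 491;  t_136 = 916
  t_137 = 483;  t_138 = 320;  t_139 = 459;  t_140 = 104;  t_141 = 326;  t_142 = 279
  t_143 = 611;  t_144 = 65;  t_145 = 864;  t_146 = 658;  t_147 = 496;  t_148 = 640
  t_149 = 963;  t_150 = 396;  t_151 = 982;  t_152 = 231;  t_153 = 477;  t_154 = 102
  t_155 = 650;  t_156 = 830;  t_157 = 649;  t_158 = 232;  t_159 = 204;  t_160 = 149
  t_161 = 44;  t_162 = 330;  t_163 = 908;  t_164 = 213;  t_165 = 95;  t_166 = 157
  t_167 = 322;  t_168 = 489;  t_169 = 683;  t_170 = 941;  t_171 = 205;  t_172 = 806
  t_173 = 669;  t_174 = 673;  t_175 = 133;  t_176 = 48;  t_177 = 653;  t_178 = 139
  t_179 = 215;  t_180 = 18;  t_181 = 114;  t_182 = 559;  t_183 = 861;  t_184 = 72
  t_185 = 180;  t_186 = 958;  t_187 = 385;  t_188 = 361;  t_189 = 472;  t_190 = 183
  t_191 = 861;  t_192 = 268;  t_193 = 324;  t_194 = 948;  t_195 = 173;  t_196 = 742
  t_197 = 575;  t_198 = 171;  t_199 = 606;  t_200 = 872;  t_201 = 357;  t_202 = 519
  t_203 = 623;  t_204 = 899;  t_205 = 246;  t_206 = 200;  t_207 = 21;  t_208 = 847
  t_209 = 324;  t_210 = 631;  t_211 = 435;  t_212 = 133;  t_213 = 370;  t_214 = 889
  t_215 = 275;  t_216 = 815;  t_217 = 960;  t_218 = 314;  t_219 = 910;  t_220 = 207
  t_221 = 9;  t_222 = 548;  t_223 = 428;  t_224 = 61;  t_225 = 162;  t_226 = 455
  t_227 = 792;  t_228 = 970;  t_229 = 217;  t_230 = 17;  t_231 = 554;  t_232 = 34
  t_233 = 670;  t_234 = 181;  t_235 = 239;  t_236 = 287;  t_237 = 634;  t_238 = 933
  t_239 = 334;  t_240 = 786;  t_241 = 31;  t_242 = 609;  t_243 = 419;  t_244 = 770
  t_245 = 206;  t_246 = 417;  t_247 = 514;  t_248 = 407;  t_249 = 537;  t_250 = 512
  t_251 = 1001;  t_252 = 834;  t_253 = 752;  t_254 = 189;  t_255 = 292;  t_256 = 42
  t_257 = 12;  t_258 = 946;  t_259 = 772;  t_260 = 333;  t_261 = 802;  t_262 = 987
  t_263 = 880;  t_264 = 741;  t_265 = 734;  t_266 = 516;  t_267 = 761;  t_268 = 66
  t_269 = 981;  t_270 = 484;  t_271 = 912;  t_272 = 789;  t_273 = 953;  t_274 = 560
  t_275 = 747;  t_276 = 122;  t_277 = 480;  t_278 = 807;  t_279 = 316
t_280 = 569·316 + 555·807 + 389·480 + 15·122 + 492·747 = 206
t_281 = 569·206 + 555·316 + 389·807 + 15·480 + 492·122 = 738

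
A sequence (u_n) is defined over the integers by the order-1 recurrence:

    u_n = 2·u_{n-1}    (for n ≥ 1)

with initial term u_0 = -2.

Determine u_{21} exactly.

u_1 = 2·-2 = -4
u_2 = 2·-4 = -8
u_3 = 2·-8 = -16
u_4 = 2·-16 = -32
u_5 = 2·-32 = -64
u_6 = 2·-64 = -128
u_7 = 2·-128 = -256
u_8 = 2·-256 = -512
u_9 = 2·-512 = -1024
u_10 = 2·-1024 = -2048
u_11 = 2·-2048 = -4096
u_12 = 2·-4096 = -8192
u_13 = 2·-8192 = -16384
u_14 = 2·-16384 = -32768
u_15 = 2·-32768 = -65536
u_16 = 2·-65536 = -131072
u_17 = 2·-131072 = -262144
u_18 = 2·-262144 = -524288
u_19 = 2·-524288 = -1048576
u_20 = 2·-1048576 = -2097152
u_21 = 2·-2097152 = -4194304

-4194304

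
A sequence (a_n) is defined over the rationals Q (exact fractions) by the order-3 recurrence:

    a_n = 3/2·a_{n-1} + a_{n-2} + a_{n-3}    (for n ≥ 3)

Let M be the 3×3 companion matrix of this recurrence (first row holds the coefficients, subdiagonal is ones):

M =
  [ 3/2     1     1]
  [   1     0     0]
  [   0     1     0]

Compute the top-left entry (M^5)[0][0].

(M^5)[0][0] is the top entry after applying M 5 times to the unit state (1, 0, 0). Equivalently it is h_{7} for the auxiliary sequence (h_n) obeying the same recurrence with h_2 = 1 and h_i = 0 for 0 ≤ i < 2:
h_3 = 3/2·1 + 1·0 + 1·0 = 3/2
h_4 = 3/2·3/2 + 1·1 + 1·0 = 13/4
h_5 = 3/2·13/4 + 1·3/2 + 1·1 = 59/8
h_6 = 3/2·59/8 + 1·13/4 + 1·3/2 = 253/16
h_7 = 3/2·253/16 + 1·59/8 + 1·13/4 = 1099/32

1099/32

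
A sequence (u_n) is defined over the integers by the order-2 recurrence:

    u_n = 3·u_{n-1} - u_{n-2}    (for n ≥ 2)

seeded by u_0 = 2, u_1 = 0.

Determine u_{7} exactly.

-288

u_2 = 3·0 + -1·2 = -2
u_3 = 3·-2 + -1·0 = -6
u_4 = 3·-6 + -1·-2 = -16
u_5 = 3·-16 + -1·-6 = -42
u_6 = 3·-42 + -1·-16 = -110
u_7 = 3·-110 + -1·-42 = -288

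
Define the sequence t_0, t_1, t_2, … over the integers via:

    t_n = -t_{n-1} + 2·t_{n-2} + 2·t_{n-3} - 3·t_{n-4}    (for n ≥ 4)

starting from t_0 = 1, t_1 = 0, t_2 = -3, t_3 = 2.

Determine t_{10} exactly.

138

t_4 = -1·2 + 2·-3 + 2·0 + -3·1 = -11
t_5 = -1·-11 + 2·2 + 2·-3 + -3·0 = 9
t_6 = -1·9 + 2·-11 + 2·2 + -3·-3 = -18
t_7 = -1·-18 + 2·9 + 2·-11 + -3·2 = 8
t_8 = -1·8 + 2·-18 + 2·9 + -3·-11 = 7
t_9 = -1·7 + 2·8 + 2·-18 + -3·9 = -54
t_10 = -1·-54 + 2·7 + 2·8 + -3·-18 = 138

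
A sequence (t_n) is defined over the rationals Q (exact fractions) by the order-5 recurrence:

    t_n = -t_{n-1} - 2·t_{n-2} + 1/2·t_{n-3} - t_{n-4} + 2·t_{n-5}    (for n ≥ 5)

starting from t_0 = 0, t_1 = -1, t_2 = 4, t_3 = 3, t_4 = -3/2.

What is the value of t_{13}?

699/16

t_5 = -1·-3/2 + -2·3 + 1/2·4 + -1·-1 + 2·0 = -3/2
t_6 = -1·-3/2 + -2·-3/2 + 1/2·3 + -1·4 + 2·-1 = 0
t_7 = -1·0 + -2·-3/2 + 1/2·-3/2 + -1·3 + 2·4 = 29/4
t_8 = -1·29/4 + -2·0 + 1/2·-3/2 + -1·-3/2 + 2·3 = -1/2
t_9 = -1·-1/2 + -2·29/4 + 1/2·0 + -1·-3/2 + 2·-3/2 = -31/2
t_10 = -1·-31/2 + -2·-1/2 + 1/2·29/4 + -1·0 + 2·-3/2 = 137/8
t_11 = -1·137/8 + -2·-31/2 + 1/2·-1/2 + -1·29/4 + 2·0 = 51/8
t_12 = -1·51/8 + -2·137/8 + 1/2·-31/2 + -1·-1/2 + 2·29/4 = -267/8
t_13 = -1·-267/8 + -2·51/8 + 1/2·137/8 + -1·-31/2 + 2·-1/2 = 699/16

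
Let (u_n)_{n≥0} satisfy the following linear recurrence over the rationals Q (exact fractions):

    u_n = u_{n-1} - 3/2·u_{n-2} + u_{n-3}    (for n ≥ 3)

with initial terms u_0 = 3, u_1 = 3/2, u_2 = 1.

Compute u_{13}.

u_3 = 1·1 + -3/2·3/2 + 1·3 = 7/4
u_4 = 1·7/4 + -3/2·1 + 1·3/2 = 7/4
u_5 = 1·7/4 + -3/2·7/4 + 1·1 = 1/8
u_6 = 1·1/8 + -3/2·7/4 + 1·7/4 = -3/4
u_7 = 1·-3/4 + -3/2·1/8 + 1·7/4 = 13/16
u_8 = 1·13/16 + -3/2·-3/4 + 1·1/8 = 33/16
u_9 = 1·33/16 + -3/2·13/16 + 1·-3/4 = 3/32
u_10 = 1·3/32 + -3/2·33/16 + 1·13/16 = -35/16
u_11 = 1·-35/16 + -3/2·3/32 + 1·33/16 = -17/64
u_12 = 1·-17/64 + -3/2·-35/16 + 1·3/32 = 199/64
u_13 = 1·199/64 + -3/2·-17/64 + 1·-35/16 = 169/128

169/128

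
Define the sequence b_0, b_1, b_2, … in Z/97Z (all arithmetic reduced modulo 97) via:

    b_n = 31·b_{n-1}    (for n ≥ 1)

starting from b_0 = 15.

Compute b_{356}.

b_1 = 31·15 = 77
b_2 = 31·77 = 59
b_3 = 31·59 = 83
b_4 = 31·83 = 51
b_5 = 31·51 = 29
b_6 = 31·29 = 26
b_7 = 31·26 = 30
b_8 = 31·30 = 57
b_9 = 31·57 = 21
b_10 = 31·21 = 69
b_11 = 31·69 = 5
b_12 = 31·5 = 58
b_13 = 31·58 = 52
b_14 = 31·52 = 60
b_15 = 31·60 = 17
b_16 = 31·17 = 42
b_17 = 31·42 = 41
b_18 = 31·41 = 10
b_19 = 31·10 = 19
b_20 = 31·19 = 7
b_21 = 31·7 = 23
b_22 = 31·23 = 34
b_23 = 31·34 = 84
b_24 = 31·84 = 82
b_25 = 31·82 = 20
b_26 = 31·20 = 38
b_27 = 31·38 = 14
b_28 = 31·14 = 46
b_29 = 31·46 = 68
b_30 = 31·68 = 71
b_31 = 31·71 = 67
b_32 = 31·67 = 40
b_33 = 31·40 = 76
b_34 = 31·76 = 28
b_35 = 31·28 = 92
b_36 = 31·92 = 39
b_37 = 31·39 = 45
b_38 = 31·45 = 37
b_39 = 31·37 = 80
b_40 = 31·80 = 55
b_41 = 31·55 = 56
b_42 = 31·56 = 87
b_43 = 31·87 = 78
b_44 = 31·78 = 90
b_45 = 31·90 = 74
b_46 = 31·74 = 63
b_47 = 31·63 = 13
b_48 = 31·13 = 15
(b_48) = (15) = (b_0), so the sequence has period 48.
356 ≡ 20 (mod 48), hence b_356 = b_20 = 7.

7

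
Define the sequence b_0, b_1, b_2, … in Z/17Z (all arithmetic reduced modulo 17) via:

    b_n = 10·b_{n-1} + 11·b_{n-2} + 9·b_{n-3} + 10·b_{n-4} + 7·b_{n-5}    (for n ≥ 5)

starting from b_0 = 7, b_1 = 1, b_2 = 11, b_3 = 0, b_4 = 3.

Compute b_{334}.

b_5 = 10·3 + 11·0 + 9·11 + 10·1 + 7·7 = 1
b_6 = 10·1 + 11·3 + 9·0 + 10·11 + 7·1 = 7
b_7 = 10·7 + 11·1 + 9·3 + 10·0 + 7·11 = 15
b_8 = 10·15 + 11·7 + 9·1 + 10·3 + 7·0 = 11
b_9 = 10·11 + 11·15 + 9·7 + 10·1 + 7·3 = 12
b_10 = 10·12 + 11·11 + 9·15 + 10·7 + 7·1 = 11
Continuing the recurrence:
  b_11 = 13;  b_12 = 13;  b_13 = 8;  b_14 = 7;  b_15 = 6;  b_16 = 5
  b_17 = 10;  b_18 = 12;  b_19 = 10;  b_20 = 6;  b_21 = 5;  b_22 = 5
  b_23 = 3;  b_24 = 5;  b_25 = 16;  b_26 = 4;  b_27 = 3;  b_28 = 0
  b_29 = 9;  b_30 = 14;  b_31 = 8;  b_32 = 13;  b_33 = 9;  b_34 = 15
  b_35 = 0;  b_36 = 7;  b_37 = 12;  b_38 = 2;  b_39 = 14;  b_40 = 0
  b_41 = 1;  b_42 = 2;  b_43 = 15;  b_44 = 7;  b_45 = 8;  b_46 = 13
  b_47 = 3;  b_48 = 12;  b_49 = 8;  b_50 = 0;  b_51 = 11;  b_52 = 0
  b_53 = 13;  b_54 = 13;  b_55 = 9;  b_56 = 2;  b_57 = 9;  b_58 = 6
  b_59 = 1;  b_60 = 2;  b_61 = 2;  b_62 = 4;  b_63 = 13;  b_64 = 15
  b_65 = 6;  b_66 = 5;  b_67 = 1;  b_68 = 3;  b_69 = 13;  b_70 = 9
  b_71 = 16;  b_72 = 5;  b_73 = 16;  b_74 = 13;  b_75 = 13;  b_76 = 1
  b_77 = 6;  b_78 = 5;  b_79 = 6;  b_80 = 15;  b_81 = 5;  b_82 = 4
  b_83 = 2;  b_84 = 12;  b_85 = 10;  b_86 = 2;  b_87 = 14;  b_88 = 12
  b_89 = 0;  b_90 = 8;  b_91 = 2;  b_92 = 3;  b_93 = 4;  b_94 = 1
  b_95 = 4;  b_96 = 12;  b_97 = 13;  b_98 = 13;  b_99 = 3;  b_100 = 13
  b_101 = 1;  b_102 = 10;  b_103 = 9;  b_104 = 3;  b_105 = 14;  b_106 = 4
  b_107 = 7;  b_108 = 10;  b_109 = 0;  b_110 = 5;  b_111 = 0;  b_112 = 0
  b_113 = 13;  b_114 = 10;  b_115 = 6;  b_116 = 15;  b_117 = 11;  b_118 = 10
  b_119 = 10;  b_120 = 8;  b_121 = 2;  b_122 = 1;  b_123 = 2;  b_124 = 12
  b_125 = 6;  b_126 = 13;  b_127 = 8;  b_128 = 3;  b_129 = 5;  b_130 = 4
  b_131 = 4;  b_132 = 11;  b_133 = 6;  b_134 = 3;  b_135 = 8;  b_136 = 16
  b_137 = 4;  b_138 = 3;  b_139 = 13;  b_140 = 7;  b_141 = 1;  b_142 = 7
  b_143 = 6;  b_144 = 1;  b_145 = 11;  b_146 = 14;  b_147 = 5;  b_148 = 15
  b_149 = 6;  b_150 = 11;  b_151 = 0;  b_152 = 3;  b_153 = 5;  b_154 = 14
  b_155 = 10;  b_156 = 6;  b_157 = 10;  b_158 = 6;  b_159 = 14;  b_160 = 1
  b_161 = 3;  b_162 = 8;  b_163 = 15;  b_164 = 16;  b_165 = 9;  b_166 = 9
  b_167 = 12;  b_168 = 4;  b_169 = 13;  b_170 = 10;  b_171 = 3;  b_172 = 7
  b_173 = 11;  b_174 = 14;  b_175 = 16;  b_176 = 11;  b_177 = 10;  b_178 = 4
  b_179 = 14;  b_180 = 3;  b_181 = 6;  b_182 = 6;  b_183 = 15;  b_184 = 7
  b_185 = 13;  b_186 = 2;  b_187 = 10;  b_188 = 6;  b_189 = 10;  b_190 = 10
  b_191 = 4;  b_192 = 13;  b_193 = 15;  b_194 = 6;  b_195 = 10;  b_196 = 0
  b_197 = 14;  b_198 = 4;  b_199 = 13;  b_200 = 13;  b_201 = 7;  b_202 = 9
  b_203 = 0;  b_204 = 9;  b_205 = 9;  b_206 = 5;  b_207 = 4;  b_208 = 11
  b_209 = 12;  b_210 = 16;  b_211 = 7;  b_212 = 16;  b_213 = 0;  b_214 = 7
  b_215 = 5;  b_216 = 13;  b_217 = 3;  b_218 = 16;  b_219 = 1;  b_220 = 4
  b_221 = 10;  b_222 = 11;  b_223 = 4;  b_224 = 9;  b_225 = 4;  b_226 = 15
  b_227 = 1;  b_228 = 6;  b_229 = 3;  b_230 = 11;  b_231 = 6;  b_232 = 3
  b_233 = 12;  b_234 = 15;  b_235 = 4;  b_236 = 11;  b_237 = 5;  b_238 = 16
  b_239 = 0;  b_240 = 2;  b_241 = 2;  b_242 = 16;  b_243 = 6;  b_244 = 2
  b_245 = 9;  b_246 = 0;  b_247 = 0;  b_248 = 7;  b_249 = 4;  b_250 = 10
  b_251 = 3;  b_252 = 8;  b_253 = 3;  b_254 = 1;  b_255 = 11;  b_256 = 11
  b_257 = 3;  b_258 = 9;  b_259 = 16;  b_260 = 14;  b_261 = 11;  b_262 = 9
  b_263 = 16;  b_264 = 15;  b_265 = 3;  b_266 = 13;  b_267 = 11;  b_268 = 15
  b_269 = 13;  b_270 = 1;  b_271 = 13;  b_272 = 9;  b_273 = 1;  b_274 = 4
  b_275 = 14;  b_276 = 0;  b_277 = 8;  b_278 = 15;  b_279 = 15;  b_280 = 9
  b_281 = 11;  b_282 = 6;  b_283 = 7;  b_284 = 5;  b_285 = 14;  b_286 = 4
  b_287 = 11;  b_288 = 5;  b_289 = 8;  b_290 = 15;  b_291 = 13;  b_292 = 1
  b_293 = 12;  b_294 = 12;  b_295 = 3;  b_296 = 14;  b_297 = 0;  b_298 = 11
  b_299 = 10;  b_300 = 8;  b_301 = 13;  b_302 = 10;  b_303 = 16;  b_304 = 10
  b_305 = 8;  b_306 = 15;  b_307 = 14;  b_308 = 11;  b_309 = 5;  b_310 = 10
  b_311 = 6;  b_312 = 15;  b_313 = 8;  b_314 = 9;  b_315 = 1;  b_316 = 16
  b_317 = 12;  b_318 = 9;  b_319 = 14;  b_320 = 4;  b_321 = 14;  b_322 = 8
  b_323 = 14;  b_324 = 16;  b_325 = 10;  b_326 = 2;  b_327 = 11;  b_328 = 4
  b_329 = 0;  b_330 = 12;  b_331 = 8;  b_332 = 6
b_333 = 10·6 + 11·8 + 9·12 + 10·0 + 7·4 = 12
b_334 = 10·12 + 11·6 + 9·8 + 10·12 + 7·0 = 4

4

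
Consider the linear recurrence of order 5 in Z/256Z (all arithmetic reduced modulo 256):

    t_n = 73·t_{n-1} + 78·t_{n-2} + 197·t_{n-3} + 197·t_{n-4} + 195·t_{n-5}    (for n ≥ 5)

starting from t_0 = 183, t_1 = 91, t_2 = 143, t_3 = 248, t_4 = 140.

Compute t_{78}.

210

t_5 = 73·140 + 78·248 + 197·143 + 197·91 + 195·183 = 243
t_6 = 73·243 + 78·140 + 197·248 + 197·143 + 195·91 = 39
t_7 = 73·39 + 78·243 + 197·140 + 197·248 + 195·143 = 170
t_8 = 73·170 + 78·39 + 197·243 + 197·140 + 195·248 = 255
t_9 = 73·255 + 78·170 + 197·39 + 197·243 + 195·140 = 41
t_10 = 73·41 + 78·255 + 197·170 + 197·39 + 195·243 = 81
t_11 = 73·81 + 78·41 + 197·255 + 197·170 + 195·39 = 89
t_12 = 73·89 + 78·81 + 197·41 + 197·255 + 195·170 = 85
t_13 = 73·85 + 78·89 + 197·81 + 197·41 + 195·255 = 122
t_14 = 73·122 + 78·85 + 197·89 + 197·81 + 195·41 = 189
t_15 = 73·189 + 78·122 + 197·85 + 197·89 + 195·81 = 170
t_16 = 73·170 + 78·189 + 197·122 + 197·85 + 195·89 = 38
t_17 = 73·38 + 78·170 + 197·189 + 197·122 + 195·85 = 180
t_18 = 73·180 + 78·38 + 197·170 + 197·189 + 195·122 = 25
t_19 = 73·25 + 78·180 + 197·38 + 197·170 + 195·189 = 0
t_20 = 73·0 + 78·25 + 197·180 + 197·38 + 195·170 = 222
t_21 = 73·222 + 78·0 + 197·25 + 197·180 + 195·38 = 1
t_22 = 73·1 + 78·222 + 197·0 + 197·25 + 195·180 = 70
t_23 = 73·70 + 78·1 + 197·222 + 197·0 + 195·25 = 37
t_24 = 73·37 + 78·70 + 197·1 + 197·222 + 195·0 = 124
t_25 = 73·124 + 78·37 + 197·70 + 197·1 + 195·222 = 95
t_26 = 73·95 + 78·124 + 197·37 + 197·70 + 195·1 = 249
t_27 = 73·249 + 78·95 + 197·124 + 197·37 + 195·70 = 42
t_28 = 73·42 + 78·249 + 197·95 + 197·124 + 195·37 = 142
t_29 = 73·142 + 78·42 + 197·249 + 197·95 + 195·124 = 118
t_30 = 73·118 + 78·142 + 197·42 + 197·249 + 195·95 = 54
t_31 = 73·54 + 78·118 + 197·142 + 197·42 + 195·249 = 157
t_32 = 73·157 + 78·54 + 197·118 + 197·142 + 195·42 = 75
t_33 = 73·75 + 78·157 + 197·54 + 197·118 + 195·142 = 191
t_34 = 73·191 + 78·75 + 197·157 + 197·54 + 195·118 = 146
t_35 = 73·146 + 78·191 + 197·75 + 197·157 + 195·54 = 126
t_36 = 73·126 + 78·146 + 197·191 + 197·75 + 195·157 = 179
t_37 = 73·179 + 78·126 + 197·146 + 197·191 + 195·75 = 229
t_38 = 73·229 + 78·179 + 197·126 + 197·146 + 195·191 = 164
t_39 = 73·164 + 78·229 + 197·179 + 197·126 + 195·146 = 117
t_40 = 73·117 + 78·164 + 197·229 + 197·179 + 195·126 = 71
t_41 = 73·71 + 78·117 + 197·164 + 197·229 + 195·179 = 171
t_42 = 73·171 + 78·71 + 197·117 + 197·164 + 195·229 = 17
t_43 = 73·17 + 78·171 + 197·71 + 197·117 + 195·164 = 139
t_44 = 73·139 + 78·17 + 197·171 + 197·71 + 195·117 = 42
t_45 = 73·42 + 78·139 + 197·17 + 197·171 + 195·71 = 21
t_46 = 73·21 + 78·42 + 197·139 + 197·17 + 195·171 = 22
t_47 = 73·22 + 78·21 + 197·42 + 197·139 + 195·17 = 232
t_48 = 73·232 + 78·22 + 197·21 + 197·42 + 195·139 = 56
t_49 = 73·56 + 78·232 + 197·22 + 197·21 + 195·42 = 189
t_50 = 73·189 + 78·56 + 197·232 + 197·22 + 195·21 = 106
t_51 = 73·106 + 78·189 + 197·56 + 197·232 + 195·22 = 50
t_52 = 73·50 + 78·106 + 197·189 + 197·56 + 195·232 = 207
t_53 = 73·207 + 78·50 + 197·106 + 197·189 + 195·56 = 238
t_54 = 73·238 + 78·207 + 197·50 + 197·106 + 195·189 = 243
t_55 = 73·243 + 78·238 + 197·207 + 197·50 + 195·106 = 82
t_56 = 73·82 + 78·243 + 197·238 + 197·207 + 195·50 = 243
t_57 = 73·243 + 78·82 + 197·243 + 197·238 + 195·207 = 25
t_58 = 73·25 + 78·243 + 197·82 + 197·243 + 195·238 = 142
t_59 = 73·142 + 78·25 + 197·243 + 197·82 + 195·243 = 78
t_60 = 73·78 + 78·142 + 197·25 + 197·243 + 195·82 = 52
t_61 = 73·52 + 78·78 + 197·142 + 197·25 + 195·243 = 52
t_62 = 73·52 + 78·52 + 197·78 + 197·142 + 195·25 = 3
t_63 = 73·3 + 78·52 + 197·52 + 197·78 + 195·142 = 231
t_64 = 73·231 + 78·3 + 197·52 + 197·52 + 195·78 = 59
t_65 = 73·59 + 78·231 + 197·3 + 197·52 + 195·52 = 36
t_66 = 73·36 + 78·59 + 197·231 + 197·3 + 195·52 = 236
t_67 = 73·236 + 78·36 + 197·59 + 197·231 + 195·3 = 183
t_68 = 73·183 + 78·236 + 197·36 + 197·59 + 195·231 = 39
t_69 = 73·39 + 78·183 + 197·236 + 197·36 + 195·59 = 34
t_70 = 73·34 + 78·39 + 197·183 + 197·236 + 195·36 = 111
t_71 = 73·111 + 78·34 + 197·39 + 197·183 + 195·236 = 157
t_72 = 73·157 + 78·111 + 197·34 + 197·39 + 195·183 = 41
t_73 = 73·41 + 78·157 + 197·111 + 197·34 + 195·39 = 209
t_74 = 73·209 + 78·41 + 197·157 + 197·111 + 195·34 = 57
t_75 = 73·57 + 78·209 + 197·41 + 197·157 + 195·111 = 218
t_76 = 73·218 + 78·57 + 197·209 + 197·41 + 195·157 = 129
t_77 = 73·129 + 78·218 + 197·57 + 197·209 + 195·41 = 34
t_78 = 73·34 + 78·129 + 197·218 + 197·57 + 195·209 = 210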